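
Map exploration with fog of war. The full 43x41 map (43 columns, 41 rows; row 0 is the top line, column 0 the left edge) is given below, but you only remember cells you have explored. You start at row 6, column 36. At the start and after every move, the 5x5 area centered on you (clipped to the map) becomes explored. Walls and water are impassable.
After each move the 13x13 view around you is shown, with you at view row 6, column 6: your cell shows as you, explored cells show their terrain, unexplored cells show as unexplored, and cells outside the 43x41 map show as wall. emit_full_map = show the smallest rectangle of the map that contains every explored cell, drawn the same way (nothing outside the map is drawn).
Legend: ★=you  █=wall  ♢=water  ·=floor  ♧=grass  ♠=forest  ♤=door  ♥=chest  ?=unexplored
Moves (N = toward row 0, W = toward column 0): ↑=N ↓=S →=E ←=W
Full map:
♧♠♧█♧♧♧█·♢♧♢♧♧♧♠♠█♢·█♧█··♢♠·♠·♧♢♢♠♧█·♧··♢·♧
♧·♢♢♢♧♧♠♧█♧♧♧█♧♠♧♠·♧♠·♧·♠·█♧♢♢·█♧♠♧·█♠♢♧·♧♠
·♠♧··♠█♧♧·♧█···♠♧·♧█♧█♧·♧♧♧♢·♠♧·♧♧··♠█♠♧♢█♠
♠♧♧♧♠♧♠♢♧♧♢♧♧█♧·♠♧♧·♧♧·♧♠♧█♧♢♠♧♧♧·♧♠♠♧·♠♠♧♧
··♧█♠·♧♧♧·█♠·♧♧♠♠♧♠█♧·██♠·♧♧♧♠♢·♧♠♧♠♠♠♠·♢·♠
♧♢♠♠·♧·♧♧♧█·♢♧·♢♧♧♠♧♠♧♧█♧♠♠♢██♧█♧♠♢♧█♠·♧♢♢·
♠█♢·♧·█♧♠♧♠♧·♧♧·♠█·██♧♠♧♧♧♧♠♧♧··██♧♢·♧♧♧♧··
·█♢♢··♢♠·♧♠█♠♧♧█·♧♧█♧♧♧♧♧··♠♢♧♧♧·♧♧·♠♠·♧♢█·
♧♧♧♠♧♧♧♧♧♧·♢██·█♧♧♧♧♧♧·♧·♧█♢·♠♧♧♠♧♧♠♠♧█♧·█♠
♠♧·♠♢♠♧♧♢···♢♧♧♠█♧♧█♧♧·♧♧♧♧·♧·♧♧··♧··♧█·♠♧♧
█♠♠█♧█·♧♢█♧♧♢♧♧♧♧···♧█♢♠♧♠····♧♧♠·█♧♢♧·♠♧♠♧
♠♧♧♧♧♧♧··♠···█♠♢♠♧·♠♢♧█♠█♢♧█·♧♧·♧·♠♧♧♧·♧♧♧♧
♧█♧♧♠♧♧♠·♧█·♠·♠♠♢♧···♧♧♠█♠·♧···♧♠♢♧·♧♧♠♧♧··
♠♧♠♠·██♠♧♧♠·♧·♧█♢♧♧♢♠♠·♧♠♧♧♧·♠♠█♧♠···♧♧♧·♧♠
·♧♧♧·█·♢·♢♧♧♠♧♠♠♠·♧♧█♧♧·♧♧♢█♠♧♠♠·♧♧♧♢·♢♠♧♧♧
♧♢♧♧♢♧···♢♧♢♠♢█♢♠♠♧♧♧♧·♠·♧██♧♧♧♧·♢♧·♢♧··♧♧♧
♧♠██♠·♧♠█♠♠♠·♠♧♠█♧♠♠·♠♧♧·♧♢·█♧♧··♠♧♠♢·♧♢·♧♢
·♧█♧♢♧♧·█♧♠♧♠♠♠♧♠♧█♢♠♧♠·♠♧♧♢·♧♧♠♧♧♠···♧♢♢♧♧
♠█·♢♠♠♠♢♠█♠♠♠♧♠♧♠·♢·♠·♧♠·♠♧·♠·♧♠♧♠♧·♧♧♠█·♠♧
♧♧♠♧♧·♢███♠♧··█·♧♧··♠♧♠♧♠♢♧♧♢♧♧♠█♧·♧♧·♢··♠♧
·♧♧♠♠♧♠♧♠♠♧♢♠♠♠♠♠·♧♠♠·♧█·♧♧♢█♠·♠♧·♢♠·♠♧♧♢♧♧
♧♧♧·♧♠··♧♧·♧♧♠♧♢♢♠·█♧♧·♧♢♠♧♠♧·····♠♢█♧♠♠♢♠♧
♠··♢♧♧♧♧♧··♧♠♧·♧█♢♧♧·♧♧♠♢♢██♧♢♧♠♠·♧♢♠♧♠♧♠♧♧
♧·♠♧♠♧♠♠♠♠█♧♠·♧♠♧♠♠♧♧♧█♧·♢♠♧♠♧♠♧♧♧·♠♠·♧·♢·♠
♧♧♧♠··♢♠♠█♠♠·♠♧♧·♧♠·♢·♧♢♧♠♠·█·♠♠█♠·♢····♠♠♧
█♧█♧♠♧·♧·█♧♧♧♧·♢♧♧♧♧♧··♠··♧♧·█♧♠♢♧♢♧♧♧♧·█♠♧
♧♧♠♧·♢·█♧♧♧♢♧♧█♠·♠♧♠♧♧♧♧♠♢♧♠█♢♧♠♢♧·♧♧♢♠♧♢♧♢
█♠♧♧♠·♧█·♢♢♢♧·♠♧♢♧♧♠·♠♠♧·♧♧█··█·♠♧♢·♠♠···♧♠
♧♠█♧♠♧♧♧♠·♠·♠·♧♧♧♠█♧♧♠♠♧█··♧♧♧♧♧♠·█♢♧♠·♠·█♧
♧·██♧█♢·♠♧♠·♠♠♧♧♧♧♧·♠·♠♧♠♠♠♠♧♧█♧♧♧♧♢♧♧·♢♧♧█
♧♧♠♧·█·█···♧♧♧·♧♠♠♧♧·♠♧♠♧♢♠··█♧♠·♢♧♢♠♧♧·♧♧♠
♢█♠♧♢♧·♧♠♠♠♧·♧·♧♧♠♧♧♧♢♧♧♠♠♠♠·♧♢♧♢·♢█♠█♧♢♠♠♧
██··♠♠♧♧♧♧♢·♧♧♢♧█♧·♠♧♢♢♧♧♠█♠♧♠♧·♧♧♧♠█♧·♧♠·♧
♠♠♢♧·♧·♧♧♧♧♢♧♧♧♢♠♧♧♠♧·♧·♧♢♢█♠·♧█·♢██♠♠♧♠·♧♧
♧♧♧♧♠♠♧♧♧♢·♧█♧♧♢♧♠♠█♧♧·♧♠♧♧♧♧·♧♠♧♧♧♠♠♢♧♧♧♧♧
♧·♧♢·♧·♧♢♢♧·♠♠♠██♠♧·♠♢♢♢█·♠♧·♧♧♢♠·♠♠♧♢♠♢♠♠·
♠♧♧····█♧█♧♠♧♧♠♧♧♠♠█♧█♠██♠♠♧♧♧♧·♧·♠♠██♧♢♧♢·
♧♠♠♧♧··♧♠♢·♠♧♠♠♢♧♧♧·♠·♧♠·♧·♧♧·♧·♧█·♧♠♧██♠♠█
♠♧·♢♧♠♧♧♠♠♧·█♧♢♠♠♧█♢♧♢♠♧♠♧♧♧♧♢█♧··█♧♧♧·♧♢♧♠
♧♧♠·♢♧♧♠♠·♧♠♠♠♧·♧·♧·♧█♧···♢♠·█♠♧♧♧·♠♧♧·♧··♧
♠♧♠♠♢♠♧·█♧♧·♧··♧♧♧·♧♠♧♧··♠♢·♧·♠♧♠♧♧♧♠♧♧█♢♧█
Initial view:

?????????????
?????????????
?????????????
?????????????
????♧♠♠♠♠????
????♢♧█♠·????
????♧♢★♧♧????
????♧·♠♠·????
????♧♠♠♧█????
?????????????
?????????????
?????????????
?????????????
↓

?????????????
?????????????
?????????????
????♧♠♠♠♠????
????♢♧█♠·????
????♧♢·♧♧????
????♧·★♠·????
????♧♠♠♧█????
????♧··♧█????
?????????????
?????????????
?????????????
?????????????

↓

?????????????
?????????????
????♧♠♠♠♠????
????♢♧█♠·????
????♧♢·♧♧????
????♧·♠♠·????
????♧♠★♧█????
????♧··♧█????
????█♧♢♧·????
?????????????
?????????????
?????????????
?????????????

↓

?????????????
????♧♠♠♠♠????
????♢♧█♠·????
????♧♢·♧♧????
????♧·♠♠·????
????♧♠♠♧█????
????♧·★♧█????
????█♧♢♧·????
????♠♧♧♧·????
?????????????
?????????????
?????????????
?????????????

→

????????????█
???♧♠♠♠♠????█
???♢♧█♠·????█
???♧♢·♧♧????█
???♧·♠♠·♧???█
???♧♠♠♧█♧???█
???♧··★█·???█
???█♧♢♧·♠???█
???♠♧♧♧·♧???█
????????????█
????????????█
????????????█
????????????█

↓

???♧♠♠♠♠????█
???♢♧█♠·????█
???♧♢·♧♧????█
???♧·♠♠·♧???█
???♧♠♠♧█♧???█
???♧··♧█·???█
???█♧♢★·♠???█
???♠♧♧♧·♧???█
????·♧♧♠♧???█
????????????█
????????????█
????????????█
????????????█

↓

???♢♧█♠·????█
???♧♢·♧♧????█
???♧·♠♠·♧???█
???♧♠♠♧█♧???█
???♧··♧█·???█
???█♧♢♧·♠???█
???♠♧♧★·♧???█
????·♧♧♠♧???█
????··♧♧♧???█
????????????█
????????????█
????????????█
????????????█

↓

???♧♢·♧♧????█
???♧·♠♠·♧???█
???♧♠♠♧█♧???█
???♧··♧█·???█
???█♧♢♧·♠???█
???♠♧♧♧·♧???█
????·♧★♠♧???█
????··♧♧♧???█
????♧♢·♢♠???█
????????????█
????????????█
????????????█
????????????█

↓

???♧·♠♠·♧???█
???♧♠♠♧█♧???█
???♧··♧█·???█
???█♧♢♧·♠???█
???♠♧♧♧·♧???█
????·♧♧♠♧???█
????··★♧♧???█
????♧♢·♢♠???█
????·♢♧··???█
????????????█
????????????█
????????????█
????????????█

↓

???♧♠♠♧█♧???█
???♧··♧█·???█
???█♧♢♧·♠???█
???♠♧♧♧·♧???█
????·♧♧♠♧???█
????··♧♧♧???█
????♧♢★♢♠???█
????·♢♧··???█
????♠♢·♧♢???█
????????????█
????????????█
????????????█
????????????█

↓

???♧··♧█·???█
???█♧♢♧·♠???█
???♠♧♧♧·♧???█
????·♧♧♠♧???█
????··♧♧♧???█
????♧♢·♢♠???█
????·♢★··???█
????♠♢·♧♢???█
????···♧♢???█
????????????█
????????????█
????????????█
????????????█

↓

???█♧♢♧·♠???█
???♠♧♧♧·♧???█
????·♧♧♠♧???█
????··♧♧♧???█
????♧♢·♢♠???█
????·♢♧··???█
????♠♢★♧♢???█
????···♧♢???█
????·♧♧♠█???█
????????????█
????????????█
????????????█
????????????█

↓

???♠♧♧♧·♧???█
????·♧♧♠♧???█
????··♧♧♧???█
????♧♢·♢♠???█
????·♢♧··???█
????♠♢·♧♢???█
????··★♧♢???█
????·♧♧♠█???█
????♧♧·♢·???█
????????????█
????????????█
????????????█
????????????█

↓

????·♧♧♠♧???█
????··♧♧♧???█
????♧♢·♢♠???█
????·♢♧··???█
????♠♢·♧♢???█
????···♧♢???█
????·♧★♠█???█
????♧♧·♢·???█
????♠·♠♧♧???█
????????????█
????????????█
????????????█
????????????█

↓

????··♧♧♧???█
????♧♢·♢♠???█
????·♢♧··???█
????♠♢·♧♢???█
????···♧♢???█
????·♧♧♠█???█
????♧♧★♢·???█
????♠·♠♧♧???█
????♢█♧♠♠???█
????????????█
????????????█
????????????█
????????????█

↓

????♧♢·♢♠???█
????·♢♧··???█
????♠♢·♧♢???█
????···♧♢???█
????·♧♧♠█???█
????♧♧·♢·???█
????♠·★♧♧???█
????♢█♧♠♠???█
????♢♠♧♠♧???█
????????????█
????????????█
????????????█
????????????█

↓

????·♢♧··???█
????♠♢·♧♢???█
????···♧♢???█
????·♧♧♠█???█
????♧♧·♢·???█
????♠·♠♧♧???█
????♢█★♠♠???█
????♢♠♧♠♧???█
????♠♠·♧·???█
????????????█
????????????█
????????????█
????????????█

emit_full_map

♧♠♠♠♠?
♢♧█♠·?
♧♢·♧♧?
♧·♠♠·♧
♧♠♠♧█♧
♧··♧█·
█♧♢♧·♠
♠♧♧♧·♧
?·♧♧♠♧
?··♧♧♧
?♧♢·♢♠
?·♢♧··
?♠♢·♧♢
?···♧♢
?·♧♧♠█
?♧♧·♢·
?♠·♠♧♧
?♢█★♠♠
?♢♠♧♠♧
?♠♠·♧·

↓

????♠♢·♧♢???█
????···♧♢???█
????·♧♧♠█???█
????♧♧·♢·???█
????♠·♠♧♧???█
????♢█♧♠♠???█
????♢♠★♠♧???█
????♠♠·♧·???█
????♢····???█
????????????█
????????????█
????????????█
????????????█

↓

????···♧♢???█
????·♧♧♠█???█
????♧♧·♢·???█
????♠·♠♧♧???█
????♢█♧♠♠???█
????♢♠♧♠♧???█
????♠♠★♧·???█
????♢····???█
????♧♧♧♧·???█
????????????█
????????????█
????????????█
????????????█

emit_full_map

♧♠♠♠♠?
♢♧█♠·?
♧♢·♧♧?
♧·♠♠·♧
♧♠♠♧█♧
♧··♧█·
█♧♢♧·♠
♠♧♧♧·♧
?·♧♧♠♧
?··♧♧♧
?♧♢·♢♠
?·♢♧··
?♠♢·♧♢
?···♧♢
?·♧♧♠█
?♧♧·♢·
?♠·♠♧♧
?♢█♧♠♠
?♢♠♧♠♧
?♠♠★♧·
?♢····
?♧♧♧♧·


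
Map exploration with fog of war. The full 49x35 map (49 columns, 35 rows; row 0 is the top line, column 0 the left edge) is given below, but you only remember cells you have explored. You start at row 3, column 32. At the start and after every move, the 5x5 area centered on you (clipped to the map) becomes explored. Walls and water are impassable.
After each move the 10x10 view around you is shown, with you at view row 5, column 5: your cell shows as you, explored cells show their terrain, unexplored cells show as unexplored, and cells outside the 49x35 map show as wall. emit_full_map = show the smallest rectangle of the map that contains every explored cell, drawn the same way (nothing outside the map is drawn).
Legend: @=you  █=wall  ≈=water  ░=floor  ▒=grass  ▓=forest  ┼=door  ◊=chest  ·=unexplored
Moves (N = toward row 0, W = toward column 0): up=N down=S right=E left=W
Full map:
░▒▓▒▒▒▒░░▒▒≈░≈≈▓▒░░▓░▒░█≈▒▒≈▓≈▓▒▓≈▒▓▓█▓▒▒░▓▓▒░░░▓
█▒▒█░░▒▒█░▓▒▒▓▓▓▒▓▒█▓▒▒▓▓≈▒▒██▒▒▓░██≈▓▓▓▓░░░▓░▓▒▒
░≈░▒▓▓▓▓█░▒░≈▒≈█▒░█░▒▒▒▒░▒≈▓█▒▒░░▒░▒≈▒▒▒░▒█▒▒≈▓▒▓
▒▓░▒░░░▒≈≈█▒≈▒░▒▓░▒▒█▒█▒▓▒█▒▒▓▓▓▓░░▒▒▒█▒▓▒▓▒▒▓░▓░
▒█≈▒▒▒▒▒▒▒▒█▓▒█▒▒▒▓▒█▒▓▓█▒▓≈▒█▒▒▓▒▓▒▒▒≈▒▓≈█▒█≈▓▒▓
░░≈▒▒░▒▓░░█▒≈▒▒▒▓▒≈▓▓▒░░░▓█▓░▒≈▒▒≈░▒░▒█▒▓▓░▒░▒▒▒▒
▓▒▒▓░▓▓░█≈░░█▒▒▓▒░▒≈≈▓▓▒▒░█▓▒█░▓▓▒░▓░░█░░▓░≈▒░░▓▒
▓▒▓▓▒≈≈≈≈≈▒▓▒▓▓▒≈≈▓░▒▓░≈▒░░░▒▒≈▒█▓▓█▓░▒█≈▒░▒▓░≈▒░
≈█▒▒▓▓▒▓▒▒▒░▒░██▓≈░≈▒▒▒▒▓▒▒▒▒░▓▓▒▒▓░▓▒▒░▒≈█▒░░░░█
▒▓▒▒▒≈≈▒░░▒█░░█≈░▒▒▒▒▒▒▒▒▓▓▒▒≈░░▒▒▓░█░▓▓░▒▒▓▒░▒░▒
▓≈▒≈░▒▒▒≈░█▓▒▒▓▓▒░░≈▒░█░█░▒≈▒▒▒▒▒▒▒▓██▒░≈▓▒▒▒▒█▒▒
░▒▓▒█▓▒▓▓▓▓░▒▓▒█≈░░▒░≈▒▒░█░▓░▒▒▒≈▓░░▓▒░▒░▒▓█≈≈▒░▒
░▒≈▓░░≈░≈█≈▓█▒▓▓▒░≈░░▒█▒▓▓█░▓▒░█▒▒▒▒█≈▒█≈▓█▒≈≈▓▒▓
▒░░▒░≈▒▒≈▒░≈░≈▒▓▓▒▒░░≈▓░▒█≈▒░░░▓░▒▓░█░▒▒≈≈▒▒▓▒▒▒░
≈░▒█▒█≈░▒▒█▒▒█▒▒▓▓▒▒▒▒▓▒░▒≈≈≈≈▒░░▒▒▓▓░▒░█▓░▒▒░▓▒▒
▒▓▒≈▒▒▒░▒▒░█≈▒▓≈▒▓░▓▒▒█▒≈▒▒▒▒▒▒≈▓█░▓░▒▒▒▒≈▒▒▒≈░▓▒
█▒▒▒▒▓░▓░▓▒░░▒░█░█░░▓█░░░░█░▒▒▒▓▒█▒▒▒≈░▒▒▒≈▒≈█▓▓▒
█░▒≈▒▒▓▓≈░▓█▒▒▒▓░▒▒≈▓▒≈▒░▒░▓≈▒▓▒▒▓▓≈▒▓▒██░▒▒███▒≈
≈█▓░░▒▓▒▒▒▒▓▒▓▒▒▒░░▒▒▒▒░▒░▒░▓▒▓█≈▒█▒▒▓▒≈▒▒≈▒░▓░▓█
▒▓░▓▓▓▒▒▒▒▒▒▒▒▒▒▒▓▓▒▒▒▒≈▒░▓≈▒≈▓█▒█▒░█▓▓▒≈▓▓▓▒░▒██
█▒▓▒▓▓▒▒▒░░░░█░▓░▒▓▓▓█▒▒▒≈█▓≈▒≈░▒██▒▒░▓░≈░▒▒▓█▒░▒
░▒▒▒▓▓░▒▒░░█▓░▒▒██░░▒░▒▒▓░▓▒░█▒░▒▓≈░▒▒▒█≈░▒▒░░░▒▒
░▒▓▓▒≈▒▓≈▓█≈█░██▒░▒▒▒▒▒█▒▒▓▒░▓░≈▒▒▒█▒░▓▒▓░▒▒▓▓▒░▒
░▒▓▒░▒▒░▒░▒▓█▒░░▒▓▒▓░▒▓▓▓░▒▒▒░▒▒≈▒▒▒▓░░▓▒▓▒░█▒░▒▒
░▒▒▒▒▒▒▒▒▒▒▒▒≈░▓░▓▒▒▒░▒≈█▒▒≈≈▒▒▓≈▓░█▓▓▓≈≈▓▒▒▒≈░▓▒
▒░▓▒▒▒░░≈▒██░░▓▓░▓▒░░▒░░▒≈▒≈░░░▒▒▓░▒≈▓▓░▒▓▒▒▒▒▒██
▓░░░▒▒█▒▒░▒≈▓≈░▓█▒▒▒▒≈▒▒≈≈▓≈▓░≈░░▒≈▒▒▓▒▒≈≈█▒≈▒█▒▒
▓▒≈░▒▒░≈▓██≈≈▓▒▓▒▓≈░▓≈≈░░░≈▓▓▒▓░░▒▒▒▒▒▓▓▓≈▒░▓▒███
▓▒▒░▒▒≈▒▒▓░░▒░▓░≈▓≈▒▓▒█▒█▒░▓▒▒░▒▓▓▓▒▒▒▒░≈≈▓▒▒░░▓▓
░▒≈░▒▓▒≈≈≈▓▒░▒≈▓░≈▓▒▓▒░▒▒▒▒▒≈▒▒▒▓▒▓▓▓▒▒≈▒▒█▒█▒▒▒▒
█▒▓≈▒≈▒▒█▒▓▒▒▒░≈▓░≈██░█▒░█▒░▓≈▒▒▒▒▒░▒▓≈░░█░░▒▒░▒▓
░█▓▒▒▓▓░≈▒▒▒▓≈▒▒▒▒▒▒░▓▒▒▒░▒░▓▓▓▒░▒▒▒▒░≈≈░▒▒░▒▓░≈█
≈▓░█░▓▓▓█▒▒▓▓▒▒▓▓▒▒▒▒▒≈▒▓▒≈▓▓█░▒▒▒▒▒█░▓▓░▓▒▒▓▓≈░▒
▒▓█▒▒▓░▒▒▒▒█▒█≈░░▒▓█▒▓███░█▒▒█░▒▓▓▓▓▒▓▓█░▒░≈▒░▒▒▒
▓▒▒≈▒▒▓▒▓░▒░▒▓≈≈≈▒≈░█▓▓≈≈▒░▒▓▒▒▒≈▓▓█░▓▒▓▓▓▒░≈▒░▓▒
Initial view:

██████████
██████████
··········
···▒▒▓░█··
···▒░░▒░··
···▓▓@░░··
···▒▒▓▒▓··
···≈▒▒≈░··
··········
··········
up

██████████
██████████
██████████
···▓▒▓≈▒··
···▒▒▓░█··
···▒░@▒░··
···▓▓▓░░··
···▒▒▓▒▓··
···≈▒▒≈░··
··········

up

██████████
██████████
██████████
██████████
···▓▒▓≈▒··
···▒▒@░█··
···▒░░▒░··
···▓▓▓░░··
···▒▒▓▒▓··
···≈▒▒≈░··

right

██████████
██████████
██████████
██████████
··▓▒▓≈▒▓··
··▒▒▓@██··
··▒░░▒░▒··
··▓▓▓░░▒··
··▒▒▓▒▓···
··≈▒▒≈░···

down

██████████
██████████
██████████
··▓▒▓≈▒▓··
··▒▒▓░██··
··▒░░@░▒··
··▓▓▓░░▒··
··▒▒▓▒▓▒··
··≈▒▒≈░···
··········

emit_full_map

▓▒▓≈▒▓
▒▒▓░██
▒░░@░▒
▓▓▓░░▒
▒▒▓▒▓▒
≈▒▒≈░·

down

██████████
██████████
··▓▒▓≈▒▓··
··▒▒▓░██··
··▒░░▒░▒··
··▓▓▓@░▒··
··▒▒▓▒▓▒··
··≈▒▒≈░▒··
··········
··········

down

██████████
··▓▒▓≈▒▓··
··▒▒▓░██··
··▒░░▒░▒··
··▓▓▓░░▒··
··▒▒▓@▓▒··
··≈▒▒≈░▒··
···▓▓▒░▓··
··········
··········

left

██████████
···▓▒▓≈▒▓·
···▒▒▓░██·
···▒░░▒░▒·
···▓▓▓░░▒·
···▒▒@▒▓▒·
···≈▒▒≈░▒·
···░▓▓▒░▓·
··········
··········

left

██████████
····▓▒▓≈▒▓
····▒▒▓░██
···▒▒░░▒░▒
···▓▓▓▓░░▒
···█▒@▓▒▓▒
···▒≈▒▒≈░▒
···█░▓▓▒░▓
··········
··········

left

██████████
·····▓▒▓≈▒
·····▒▒▓░█
···█▒▒░░▒░
···▒▓▓▓▓░░
···▒█@▒▓▒▓
···░▒≈▒▒≈░
···▒█░▓▓▒░
··········
··········

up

██████████
██████████
·····▓▒▓≈▒
···██▒▒▓░█
···█▒▒░░▒░
···▒▓@▓▓░░
···▒█▒▒▓▒▓
···░▒≈▒▒≈░
···▒█░▓▓▒░
··········

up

██████████
██████████
██████████
···▓≈▓▒▓≈▒
···██▒▒▓░█
···█▒@░░▒░
···▒▓▓▓▓░░
···▒█▒▒▓▒▓
···░▒≈▒▒≈░
···▒█░▓▓▒░

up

██████████
██████████
██████████
██████████
···▓≈▓▒▓≈▒
···██@▒▓░█
···█▒▒░░▒░
···▒▓▓▓▓░░
···▒█▒▒▓▒▓
···░▒≈▒▒≈░

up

██████████
██████████
██████████
██████████
██████████
···▓≈@▒▓≈▒
···██▒▒▓░█
···█▒▒░░▒░
···▒▓▓▓▓░░
···▒█▒▒▓▒▓

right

██████████
██████████
██████████
██████████
██████████
··▓≈▓@▓≈▒▓
··██▒▒▓░██
··█▒▒░░▒░▒
··▒▓▓▓▓░░▒
··▒█▒▒▓▒▓▒

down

██████████
██████████
██████████
██████████
··▓≈▓▒▓≈▒▓
··██▒@▓░██
··█▒▒░░▒░▒
··▒▓▓▓▓░░▒
··▒█▒▒▓▒▓▒
··░▒≈▒▒≈░▒

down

██████████
██████████
██████████
··▓≈▓▒▓≈▒▓
··██▒▒▓░██
··█▒▒@░▒░▒
··▒▓▓▓▓░░▒
··▒█▒▒▓▒▓▒
··░▒≈▒▒≈░▒
··▒█░▓▓▒░▓

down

██████████
██████████
··▓≈▓▒▓≈▒▓
··██▒▒▓░██
··█▒▒░░▒░▒
··▒▓▓@▓░░▒
··▒█▒▒▓▒▓▒
··░▒≈▒▒≈░▒
··▒█░▓▓▒░▓
··········

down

██████████
··▓≈▓▒▓≈▒▓
··██▒▒▓░██
··█▒▒░░▒░▒
··▒▓▓▓▓░░▒
··▒█▒@▓▒▓▒
··░▒≈▒▒≈░▒
··▒█░▓▓▒░▓
··········
··········

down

··▓≈▓▒▓≈▒▓
··██▒▒▓░██
··█▒▒░░▒░▒
··▒▓▓▓▓░░▒
··▒█▒▒▓▒▓▒
··░▒≈@▒≈░▒
··▒█░▓▓▒░▓
···▒≈▒█▓··
··········
··········

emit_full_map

▓≈▓▒▓≈▒▓
██▒▒▓░██
█▒▒░░▒░▒
▒▓▓▓▓░░▒
▒█▒▒▓▒▓▒
░▒≈@▒≈░▒
▒█░▓▓▒░▓
·▒≈▒█▓··

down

··██▒▒▓░██
··█▒▒░░▒░▒
··▒▓▓▓▓░░▒
··▒█▒▒▓▒▓▒
··░▒≈▒▒≈░▒
··▒█░@▓▒░▓
···▒≈▒█▓··
···░▓▓▒▒··
··········
··········

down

··█▒▒░░▒░▒
··▒▓▓▓▓░░▒
··▒█▒▒▓▒▓▒
··░▒≈▒▒≈░▒
··▒█░▓▓▒░▓
···▒≈@█▓··
···░▓▓▒▒··
···≈░░▒▒··
··········
··········

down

··▒▓▓▓▓░░▒
··▒█▒▒▓▒▓▒
··░▒≈▒▒≈░▒
··▒█░▓▓▒░▓
···▒≈▒█▓··
···░▓@▒▒··
···≈░░▒▒··
···▒▒▒▒▒··
··········
··········

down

··▒█▒▒▓▒▓▒
··░▒≈▒▒≈░▒
··▒█░▓▓▒░▓
···▒≈▒█▓··
···░▓▓▒▒··
···≈░@▒▒··
···▒▒▒▒▒··
···▒▒▒≈▓··
··········
··········

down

··░▒≈▒▒≈░▒
··▒█░▓▓▒░▓
···▒≈▒█▓··
···░▓▓▒▒··
···≈░░▒▒··
···▒▒@▒▒··
···▒▒▒≈▓··
···▒░█▒▒··
··········
··········

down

··▒█░▓▓▒░▓
···▒≈▒█▓··
···░▓▓▒▒··
···≈░░▒▒··
···▒▒▒▒▒··
···▒▒@≈▓··
···▒░█▒▒··
···░░▓░▒··
··········
··········

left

···▒█░▓▓▒░
····▒≈▒█▓·
····░▓▓▒▒·
···▒≈░░▒▒·
···▒▒▒▒▒▒·
···░▒@▒≈▓·
···▓▒░█▒▒·
···░░░▓░▒·
··········
··········

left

····▒█░▓▓▒
·····▒≈▒█▓
·····░▓▓▒▒
···▒▒≈░░▒▒
···≈▒▒▒▒▒▒
···▓░@▒▒≈▓
···░▓▒░█▒▒
···▒░░░▓░▒
··········
··········

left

·····▒█░▓▓
······▒≈▒█
······░▓▓▒
···▓▒▒≈░░▒
···▒≈▒▒▒▒▒
···░▓@▒▒▒≈
···█░▓▒░█▒
···≈▒░░░▓░
··········
··········

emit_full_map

··▓≈▓▒▓≈▒▓
··██▒▒▓░██
··█▒▒░░▒░▒
··▒▓▓▓▓░░▒
··▒█▒▒▓▒▓▒
··░▒≈▒▒≈░▒
··▒█░▓▓▒░▓
···▒≈▒█▓··
···░▓▓▒▒··
▓▒▒≈░░▒▒··
▒≈▒▒▒▒▒▒··
░▓@▒▒▒≈▓··
█░▓▒░█▒▒··
≈▒░░░▓░▒··


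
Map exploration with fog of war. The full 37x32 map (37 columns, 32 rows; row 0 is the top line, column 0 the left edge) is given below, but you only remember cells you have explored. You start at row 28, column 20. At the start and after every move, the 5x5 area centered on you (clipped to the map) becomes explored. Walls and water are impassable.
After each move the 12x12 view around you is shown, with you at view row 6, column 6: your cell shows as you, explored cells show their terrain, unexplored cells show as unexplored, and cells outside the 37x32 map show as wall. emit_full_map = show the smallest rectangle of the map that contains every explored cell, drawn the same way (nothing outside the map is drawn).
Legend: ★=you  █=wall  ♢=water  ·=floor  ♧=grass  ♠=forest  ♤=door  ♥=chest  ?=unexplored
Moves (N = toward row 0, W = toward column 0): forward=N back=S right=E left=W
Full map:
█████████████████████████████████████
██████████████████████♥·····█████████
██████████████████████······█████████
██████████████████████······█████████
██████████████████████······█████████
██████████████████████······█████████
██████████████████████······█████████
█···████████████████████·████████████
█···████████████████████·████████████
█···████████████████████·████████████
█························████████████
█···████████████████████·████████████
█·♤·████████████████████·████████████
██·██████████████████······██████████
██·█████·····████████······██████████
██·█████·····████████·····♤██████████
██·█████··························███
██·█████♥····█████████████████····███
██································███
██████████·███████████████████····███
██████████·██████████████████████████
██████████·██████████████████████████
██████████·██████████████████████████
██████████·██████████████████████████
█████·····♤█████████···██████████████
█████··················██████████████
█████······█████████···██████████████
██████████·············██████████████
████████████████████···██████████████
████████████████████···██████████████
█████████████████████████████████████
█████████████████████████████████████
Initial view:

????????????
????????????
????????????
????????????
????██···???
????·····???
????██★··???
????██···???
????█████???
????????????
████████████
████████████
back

????????????
????????????
????????????
????██···???
????·····???
????██···???
????██★··???
????█████???
????█████???
████████████
████████████
████████████

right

????????????
????????????
????????????
???██···????
???·····█???
???██···█???
???██·★·█???
???██████???
???██████???
████████████
████████████
████████████

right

????????????
????????????
????????????
??██···?????
??·····██???
??██···██???
??██··★██???
??███████???
??███████???
████████████
████████████
████████████

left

????????????
????????????
????????????
???██···????
???·····██??
???██···██??
???██·★·██??
???███████??
???███████??
████████████
████████████
████████████

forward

????????????
????????????
????????????
????????????
???██···█???
???·····██??
???██·★·██??
???██···██??
???███████??
???███████??
████████████
████████████

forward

????????????
????????????
????????????
????????????
????····█???
???██···█???
???···★·██??
???██···██??
???██···██??
???███████??
???███████??
████████████

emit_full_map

?····█?
██···█?
···★·██
██···██
██···██
███████
███████

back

????????????
????????????
????????????
????····█???
???██···█???
???·····██??
???██·★·██??
???██···██??
???███████??
???███████??
████████████
████████████

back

????????????
????????????
????····█???
???██···█???
???·····██??
???██···██??
???██·★·██??
???███████??
???███████??
████████████
████████████
████████████

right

????????????
????????????
???····█????
??██···█????
??·····██???
??██···██???
??██··★██???
??███████???
??███████???
████████████
████████████
████████████

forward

????????????
????????????
????????????
???····█????
??██···██???
??·····██???
??██··★██???
??██···██???
??███████???
??███████???
████████████
████████████

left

????????????
????????????
????????????
????····█???
???██···██??
???·····██??
???██·★·██??
???██···██??
???███████??
???███████??
████████████
████████████

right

????????????
????????????
????????????
???····█????
??██···██???
??·····██???
??██··★██???
??██···██???
??███████???
??███████???
████████████
████████████

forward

????????????
????????????
????????????
????????????
???····██???
??██···██???
??····★██???
??██···██???
??██···██???
??███████???
??███████???
████████████

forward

????????????
????????????
????????????
????????????
????···██???
???····██???
??██··★██???
??·····██???
??██···██???
??██···██???
??███████???
??███████???

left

????????????
????????????
????????????
????????????
????█···██??
????····██??
???██·★·██??
???·····██??
???██···██??
???██···██??
???███████??
???███████??

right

????????????
????????????
????????????
????????????
???█···██???
???····██???
??██··★██???
??·····██???
??██···██???
??██···██???
??███████???
??███████???

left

????????????
????????????
????????????
????????????
????█···██??
????····██??
???██·★·██??
???·····██??
???██···██??
???██···██??
???███████??
???███████??

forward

????????????
????????????
????????????
????????????
????█████???
????█···██??
????··★·██??
???██···██??
???·····██??
???██···██??
???██···██??
???███████??

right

????????????
????????????
????????????
????????????
???██████???
???█···██???
???···★██???
??██···██???
??·····██???
??██···██???
??██···██???
??███████???

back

????????????
????????????
????????????
???██████???
???█···██???
???····██???
??██··★██???
??·····██???
??██···██???
??██···██???
??███████???
??███████???

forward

????????????
????????????
????????????
????????????
???██████???
???█···██???
???···★██???
??██···██???
??·····██???
??██···██???
??██···██???
??███████???

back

????????????
????????????
????????????
???██████???
???█···██???
???····██???
??██··★██???
??·····██???
??██···██???
??██···██???
??███████???
??███████???

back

????????????
????????????
???██████???
???█···██???
???····██???
??██···██???
??····★██???
??██···██???
??██···██???
??███████???
??███████???
████████████

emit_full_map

?██████
?█···██
?····██
██···██
····★██
██···██
██···██
███████
███████


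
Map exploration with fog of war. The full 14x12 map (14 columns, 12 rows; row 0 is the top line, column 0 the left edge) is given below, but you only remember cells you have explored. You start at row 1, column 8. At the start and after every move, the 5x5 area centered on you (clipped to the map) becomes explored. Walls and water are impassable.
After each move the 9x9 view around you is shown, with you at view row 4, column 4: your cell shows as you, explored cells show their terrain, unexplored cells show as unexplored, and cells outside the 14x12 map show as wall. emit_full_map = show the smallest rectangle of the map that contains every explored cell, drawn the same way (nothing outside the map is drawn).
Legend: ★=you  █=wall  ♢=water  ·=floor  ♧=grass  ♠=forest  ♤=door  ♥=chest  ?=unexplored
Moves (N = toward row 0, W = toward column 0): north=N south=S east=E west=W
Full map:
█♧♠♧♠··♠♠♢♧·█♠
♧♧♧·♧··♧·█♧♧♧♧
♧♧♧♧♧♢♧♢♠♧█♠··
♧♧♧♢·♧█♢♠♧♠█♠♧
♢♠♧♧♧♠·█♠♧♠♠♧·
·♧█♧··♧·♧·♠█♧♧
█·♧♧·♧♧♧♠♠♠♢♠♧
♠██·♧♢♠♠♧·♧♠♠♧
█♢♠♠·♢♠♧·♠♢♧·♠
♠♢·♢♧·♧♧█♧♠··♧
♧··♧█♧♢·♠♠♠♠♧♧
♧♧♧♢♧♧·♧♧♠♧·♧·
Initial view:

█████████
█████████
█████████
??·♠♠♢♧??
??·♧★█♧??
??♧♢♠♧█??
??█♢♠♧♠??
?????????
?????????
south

█████████
█████████
??·♠♠♢♧??
??·♧·█♧??
??♧♢★♧█??
??█♢♠♧♠??
??·█♠♧♠??
?????????
?????????

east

█████████
█████████
?·♠♠♢♧·??
?·♧·█♧♧??
?♧♢♠★█♠??
?█♢♠♧♠█??
?·█♠♧♠♠??
?????????
?????????

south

█████████
?·♠♠♢♧·??
?·♧·█♧♧??
?♧♢♠♧█♠??
?█♢♠★♠█??
?·█♠♧♠♠??
??·♧·♠█??
?????????
?????????

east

█████████
·♠♠♢♧·??█
·♧·█♧♧♧?█
♧♢♠♧█♠·?█
█♢♠♧★█♠?█
·█♠♧♠♠♧?█
?·♧·♠█♧?█
????????█
????????█

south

·♠♠♢♧·??█
·♧·█♧♧♧?█
♧♢♠♧█♠·?█
█♢♠♧♠█♠?█
·█♠♧★♠♧?█
?·♧·♠█♧?█
??♠♠♠♢♠?█
????????█
????????█

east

♠♠♢♧·??██
♧·█♧♧♧?██
♢♠♧█♠··██
♢♠♧♠█♠♧██
█♠♧♠★♧·██
·♧·♠█♧♧██
?♠♠♠♢♠♧██
???????██
???????██

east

♠♢♧·??███
·█♧♧♧?███
♠♧█♠··███
♠♧♠█♠♧███
♠♧♠♠★·███
♧·♠█♧♧███
♠♠♠♢♠♧███
??????███
??????███

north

█████████
♠♢♧·??███
·█♧♧♧♧███
♠♧█♠··███
♠♧♠█★♧███
♠♧♠♠♧·███
♧·♠█♧♧███
♠♠♠♢♠♧███
??????███

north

█████████
█████████
♠♢♧·█♠███
·█♧♧♧♧███
♠♧█♠★·███
♠♧♠█♠♧███
♠♧♠♠♧·███
♧·♠█♧♧███
♠♠♠♢♠♧███

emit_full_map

·♠♠♢♧·█♠
·♧·█♧♧♧♧
♧♢♠♧█♠★·
█♢♠♧♠█♠♧
·█♠♧♠♠♧·
?·♧·♠█♧♧
??♠♠♠♢♠♧

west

█████████
█████████
♠♠♢♧·█♠██
♧·█♧♧♧♧██
♢♠♧█★··██
♢♠♧♠█♠♧██
█♠♧♠♠♧·██
·♧·♠█♧♧██
?♠♠♠♢♠♧██

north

█████████
█████████
█████████
♠♠♢♧·█♠██
♧·█♧★♧♧██
♢♠♧█♠··██
♢♠♧♠█♠♧██
█♠♧♠♠♧·██
·♧·♠█♧♧██

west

█████████
█████████
█████████
·♠♠♢♧·█♠█
·♧·█★♧♧♧█
♧♢♠♧█♠··█
█♢♠♧♠█♠♧█
·█♠♧♠♠♧·█
?·♧·♠█♧♧█

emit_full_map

·♠♠♢♧·█♠
·♧·█★♧♧♧
♧♢♠♧█♠··
█♢♠♧♠█♠♧
·█♠♧♠♠♧·
?·♧·♠█♧♧
??♠♠♠♢♠♧
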